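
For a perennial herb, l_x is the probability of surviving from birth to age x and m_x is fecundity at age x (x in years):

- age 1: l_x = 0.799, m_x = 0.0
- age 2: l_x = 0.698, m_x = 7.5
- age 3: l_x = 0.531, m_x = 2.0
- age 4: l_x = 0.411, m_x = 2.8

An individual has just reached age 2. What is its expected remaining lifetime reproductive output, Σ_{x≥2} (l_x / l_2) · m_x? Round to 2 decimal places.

10.67

l_2 = 0.698. Conditional survival from age 2 to x is l_x / l_2.
  x=2: (0.698/0.698) × 7.5 = 7.5000
  x=3: (0.531/0.698) × 2.0 = 1.5215
  x=4: (0.411/0.698) × 2.8 = 1.6487
Sum = 7.5000 + 1.5215 + 1.6487 = 10.6702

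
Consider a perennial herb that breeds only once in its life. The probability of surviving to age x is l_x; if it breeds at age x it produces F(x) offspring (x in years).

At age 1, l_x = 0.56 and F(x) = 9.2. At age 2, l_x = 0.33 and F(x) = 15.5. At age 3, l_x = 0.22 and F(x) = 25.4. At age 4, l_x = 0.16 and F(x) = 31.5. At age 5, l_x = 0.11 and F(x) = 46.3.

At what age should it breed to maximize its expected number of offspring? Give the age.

Expected offspring if breeding at age x = l_x × F(x):
  age 1: 0.56 × 9.2 = 5.152
  age 2: 0.33 × 15.5 = 5.115
  age 3: 0.22 × 25.4 = 5.588
  age 4: 0.16 × 31.5 = 5.040
  age 5: 0.11 × 46.3 = 5.093
Maximum at age 3 (5.588).

3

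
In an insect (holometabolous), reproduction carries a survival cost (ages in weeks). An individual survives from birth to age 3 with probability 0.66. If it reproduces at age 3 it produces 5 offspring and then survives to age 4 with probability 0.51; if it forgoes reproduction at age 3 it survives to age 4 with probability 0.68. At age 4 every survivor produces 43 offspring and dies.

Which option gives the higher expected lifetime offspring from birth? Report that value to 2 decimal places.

breed at age 3: R₀ = 0.66 × (5 + 0.51 × 43) = 0.66 × 26.9300 = 17.7738
delay to age 4: R₀ = 0.66 × (0.68 × 43) = 0.66 × 29.2400 = 19.2984
Higher: delay to age 4 (19.2984).

19.30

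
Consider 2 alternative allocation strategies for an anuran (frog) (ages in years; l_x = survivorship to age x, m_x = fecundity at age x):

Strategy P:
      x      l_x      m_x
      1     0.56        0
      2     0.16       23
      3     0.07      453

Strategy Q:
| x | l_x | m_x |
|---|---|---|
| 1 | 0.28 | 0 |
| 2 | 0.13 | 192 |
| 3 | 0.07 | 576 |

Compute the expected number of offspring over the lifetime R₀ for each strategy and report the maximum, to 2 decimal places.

Strategy P: R₀ = 0.56×0 + 0.16×23 + 0.07×453 = 35.3900
Strategy Q: R₀ = 0.28×0 + 0.13×192 + 0.07×576 = 65.2800
Highest R₀: strategy Q with 65.2800.

65.28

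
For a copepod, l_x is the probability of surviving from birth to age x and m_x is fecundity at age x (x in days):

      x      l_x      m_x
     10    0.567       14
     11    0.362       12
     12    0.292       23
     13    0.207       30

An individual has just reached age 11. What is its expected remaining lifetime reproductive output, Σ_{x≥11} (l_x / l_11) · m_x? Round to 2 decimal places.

l_11 = 0.362. Conditional survival from age 11 to x is l_x / l_11.
  x=11: (0.362/0.362) × 12 = 12.0000
  x=12: (0.292/0.362) × 23 = 18.5525
  x=13: (0.207/0.362) × 30 = 17.1547
Sum = 12.0000 + 18.5525 + 17.1547 = 47.7072

47.71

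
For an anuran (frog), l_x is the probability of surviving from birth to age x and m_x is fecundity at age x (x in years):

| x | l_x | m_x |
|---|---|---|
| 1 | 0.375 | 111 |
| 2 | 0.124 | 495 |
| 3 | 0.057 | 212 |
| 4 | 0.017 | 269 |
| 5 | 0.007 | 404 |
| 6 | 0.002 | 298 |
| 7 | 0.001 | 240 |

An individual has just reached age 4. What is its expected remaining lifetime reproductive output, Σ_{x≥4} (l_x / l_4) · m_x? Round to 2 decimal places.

l_4 = 0.017. Conditional survival from age 4 to x is l_x / l_4.
  x=4: (0.017/0.017) × 269 = 269.0000
  x=5: (0.007/0.017) × 404 = 166.3529
  x=6: (0.002/0.017) × 298 = 35.0588
  x=7: (0.001/0.017) × 240 = 14.1176
Sum = 269.0000 + 166.3529 + 35.0588 + 14.1176 = 484.5294

484.53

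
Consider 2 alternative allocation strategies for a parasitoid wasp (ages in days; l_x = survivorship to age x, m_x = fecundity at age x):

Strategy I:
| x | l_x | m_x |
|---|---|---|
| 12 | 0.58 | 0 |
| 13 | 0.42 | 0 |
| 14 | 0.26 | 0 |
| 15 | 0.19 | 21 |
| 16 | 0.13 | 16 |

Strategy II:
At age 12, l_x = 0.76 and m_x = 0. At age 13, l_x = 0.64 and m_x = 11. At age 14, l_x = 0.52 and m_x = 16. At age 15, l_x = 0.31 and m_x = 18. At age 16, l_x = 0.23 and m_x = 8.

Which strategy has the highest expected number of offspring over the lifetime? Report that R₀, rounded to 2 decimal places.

22.78

Strategy I: R₀ = 0.58×0 + 0.42×0 + 0.26×0 + 0.19×21 + 0.13×16 = 6.0700
Strategy II: R₀ = 0.76×0 + 0.64×11 + 0.52×16 + 0.31×18 + 0.23×8 = 22.7800
Highest R₀: strategy II with 22.7800.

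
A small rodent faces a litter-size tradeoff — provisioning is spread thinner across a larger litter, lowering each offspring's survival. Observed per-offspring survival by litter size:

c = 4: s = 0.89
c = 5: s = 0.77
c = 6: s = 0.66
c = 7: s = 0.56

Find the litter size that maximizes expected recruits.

6

Expected recruits = c × s(c):
  c=4: 4 × 0.89 = 3.560
  c=5: 5 × 0.77 = 3.850
  c=6: 6 × 0.66 = 3.960
  c=7: 7 × 0.56 = 3.920
Maximum at c = 6 (3.960 recruits).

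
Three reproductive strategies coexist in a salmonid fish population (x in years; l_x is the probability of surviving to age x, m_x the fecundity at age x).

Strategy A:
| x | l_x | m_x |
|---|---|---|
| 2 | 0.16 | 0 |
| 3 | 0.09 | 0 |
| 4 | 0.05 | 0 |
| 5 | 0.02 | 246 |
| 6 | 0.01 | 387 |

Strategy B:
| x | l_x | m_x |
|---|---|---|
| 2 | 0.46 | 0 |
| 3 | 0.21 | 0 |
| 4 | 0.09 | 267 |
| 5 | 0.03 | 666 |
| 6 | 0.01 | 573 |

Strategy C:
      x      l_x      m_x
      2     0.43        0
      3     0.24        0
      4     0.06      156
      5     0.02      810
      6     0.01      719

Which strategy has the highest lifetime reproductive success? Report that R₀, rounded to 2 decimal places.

49.74

Strategy A: R₀ = 0.16×0 + 0.09×0 + 0.05×0 + 0.02×246 + 0.01×387 = 8.7900
Strategy B: R₀ = 0.46×0 + 0.21×0 + 0.09×267 + 0.03×666 + 0.01×573 = 49.7400
Strategy C: R₀ = 0.43×0 + 0.24×0 + 0.06×156 + 0.02×810 + 0.01×719 = 32.7500
Highest R₀: strategy B with 49.7400.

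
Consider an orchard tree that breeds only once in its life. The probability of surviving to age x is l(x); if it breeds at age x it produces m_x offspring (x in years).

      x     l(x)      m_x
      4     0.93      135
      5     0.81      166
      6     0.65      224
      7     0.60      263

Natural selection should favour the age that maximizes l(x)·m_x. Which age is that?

Expected offspring if breeding at age x = l(x) × m_x:
  age 4: 0.93 × 135 = 125.550
  age 5: 0.81 × 166 = 134.460
  age 6: 0.65 × 224 = 145.600
  age 7: 0.60 × 263 = 157.800
Maximum at age 7 (157.800).

7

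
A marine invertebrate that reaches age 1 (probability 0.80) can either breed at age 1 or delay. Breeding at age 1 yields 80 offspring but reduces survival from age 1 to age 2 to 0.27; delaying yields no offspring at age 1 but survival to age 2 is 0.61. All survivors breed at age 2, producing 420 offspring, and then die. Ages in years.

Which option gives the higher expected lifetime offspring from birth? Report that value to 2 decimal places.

breed at age 1: R₀ = 0.80 × (80 + 0.27 × 420) = 0.80 × 193.4000 = 154.7200
delay to age 2: R₀ = 0.80 × (0.61 × 420) = 0.80 × 256.2000 = 204.9600
Higher: delay to age 2 (204.9600).

204.96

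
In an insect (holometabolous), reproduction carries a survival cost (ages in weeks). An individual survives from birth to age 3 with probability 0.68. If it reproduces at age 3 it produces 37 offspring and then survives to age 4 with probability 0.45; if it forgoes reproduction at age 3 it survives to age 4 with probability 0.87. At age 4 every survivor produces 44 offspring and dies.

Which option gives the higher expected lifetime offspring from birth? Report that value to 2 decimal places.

38.62

breed at age 3: R₀ = 0.68 × (37 + 0.45 × 44) = 0.68 × 56.8000 = 38.6240
delay to age 4: R₀ = 0.68 × (0.87 × 44) = 0.68 × 38.2800 = 26.0304
Higher: breed at age 3 (38.6240).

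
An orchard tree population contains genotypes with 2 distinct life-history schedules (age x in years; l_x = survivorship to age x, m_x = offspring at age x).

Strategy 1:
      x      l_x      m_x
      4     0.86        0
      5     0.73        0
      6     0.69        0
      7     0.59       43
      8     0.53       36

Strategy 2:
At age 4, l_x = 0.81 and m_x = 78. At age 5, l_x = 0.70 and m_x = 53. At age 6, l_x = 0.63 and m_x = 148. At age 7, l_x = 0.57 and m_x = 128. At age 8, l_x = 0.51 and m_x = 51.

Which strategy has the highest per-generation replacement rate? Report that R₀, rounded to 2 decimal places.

Strategy 1: R₀ = 0.86×0 + 0.73×0 + 0.69×0 + 0.59×43 + 0.53×36 = 44.4500
Strategy 2: R₀ = 0.81×78 + 0.70×53 + 0.63×148 + 0.57×128 + 0.51×51 = 292.4900
Highest R₀: strategy 2 with 292.4900.

292.49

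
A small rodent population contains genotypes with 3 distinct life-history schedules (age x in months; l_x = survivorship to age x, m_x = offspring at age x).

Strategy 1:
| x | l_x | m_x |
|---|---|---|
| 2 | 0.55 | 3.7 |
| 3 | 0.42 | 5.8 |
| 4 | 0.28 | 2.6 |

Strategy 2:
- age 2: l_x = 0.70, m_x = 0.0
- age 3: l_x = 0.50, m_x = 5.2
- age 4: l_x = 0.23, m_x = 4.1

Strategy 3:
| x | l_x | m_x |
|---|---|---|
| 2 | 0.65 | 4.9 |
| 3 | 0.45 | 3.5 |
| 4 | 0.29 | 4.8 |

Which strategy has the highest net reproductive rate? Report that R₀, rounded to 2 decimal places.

6.15

Strategy 1: R₀ = 0.55×3.7 + 0.42×5.8 + 0.28×2.6 = 5.1990
Strategy 2: R₀ = 0.70×0.0 + 0.50×5.2 + 0.23×4.1 = 3.5430
Strategy 3: R₀ = 0.65×4.9 + 0.45×3.5 + 0.29×4.8 = 6.1520
Highest R₀: strategy 3 with 6.1520.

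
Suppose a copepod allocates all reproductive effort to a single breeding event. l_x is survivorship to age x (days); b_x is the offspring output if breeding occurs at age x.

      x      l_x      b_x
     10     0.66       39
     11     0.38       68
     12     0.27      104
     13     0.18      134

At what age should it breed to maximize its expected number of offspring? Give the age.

Expected offspring if breeding at age x = l_x × b_x:
  age 10: 0.66 × 39 = 25.740
  age 11: 0.38 × 68 = 25.840
  age 12: 0.27 × 104 = 28.080
  age 13: 0.18 × 134 = 24.120
Maximum at age 12 (28.080).

12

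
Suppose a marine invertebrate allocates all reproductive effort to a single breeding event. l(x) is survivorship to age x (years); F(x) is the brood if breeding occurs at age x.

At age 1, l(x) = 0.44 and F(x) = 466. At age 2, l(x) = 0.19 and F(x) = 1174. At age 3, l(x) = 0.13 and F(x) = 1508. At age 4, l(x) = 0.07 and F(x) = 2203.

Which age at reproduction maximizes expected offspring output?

Expected offspring if breeding at age x = l(x) × F(x):
  age 1: 0.44 × 466 = 205.040
  age 2: 0.19 × 1174 = 223.060
  age 3: 0.13 × 1508 = 196.040
  age 4: 0.07 × 2203 = 154.210
Maximum at age 2 (223.060).

2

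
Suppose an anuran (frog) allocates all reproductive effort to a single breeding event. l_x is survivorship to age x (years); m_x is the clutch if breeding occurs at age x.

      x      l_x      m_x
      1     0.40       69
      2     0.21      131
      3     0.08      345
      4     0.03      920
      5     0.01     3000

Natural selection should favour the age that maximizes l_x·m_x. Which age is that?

5

Expected offspring if breeding at age x = l_x × m_x:
  age 1: 0.40 × 69 = 27.600
  age 2: 0.21 × 131 = 27.510
  age 3: 0.08 × 345 = 27.600
  age 4: 0.03 × 920 = 27.600
  age 5: 0.01 × 3000 = 30.000
Maximum at age 5 (30.000).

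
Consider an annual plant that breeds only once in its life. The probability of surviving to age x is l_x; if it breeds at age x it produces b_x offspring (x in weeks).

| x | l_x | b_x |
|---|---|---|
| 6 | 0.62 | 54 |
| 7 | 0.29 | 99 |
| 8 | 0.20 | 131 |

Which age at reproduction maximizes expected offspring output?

6

Expected offspring if breeding at age x = l_x × b_x:
  age 6: 0.62 × 54 = 33.480
  age 7: 0.29 × 99 = 28.710
  age 8: 0.20 × 131 = 26.200
Maximum at age 6 (33.480).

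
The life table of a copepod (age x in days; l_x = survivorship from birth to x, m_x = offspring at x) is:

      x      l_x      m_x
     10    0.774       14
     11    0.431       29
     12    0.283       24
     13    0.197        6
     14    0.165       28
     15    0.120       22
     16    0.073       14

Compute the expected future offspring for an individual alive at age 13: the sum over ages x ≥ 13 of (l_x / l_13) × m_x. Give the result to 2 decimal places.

48.04

l_13 = 0.197. Conditional survival from age 13 to x is l_x / l_13.
  x=13: (0.197/0.197) × 6 = 6.0000
  x=14: (0.165/0.197) × 28 = 23.4518
  x=15: (0.120/0.197) × 22 = 13.4010
  x=16: (0.073/0.197) × 14 = 5.1878
Sum = 6.0000 + 23.4518 + 13.4010 + 5.1878 = 48.0406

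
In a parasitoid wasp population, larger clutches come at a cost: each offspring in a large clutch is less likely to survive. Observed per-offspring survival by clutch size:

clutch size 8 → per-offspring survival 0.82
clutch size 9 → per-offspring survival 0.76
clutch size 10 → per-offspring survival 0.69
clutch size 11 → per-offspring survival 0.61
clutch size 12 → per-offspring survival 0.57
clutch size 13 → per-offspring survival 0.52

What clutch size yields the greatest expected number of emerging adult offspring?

Expected emerging adult offspring = c × s(c):
  c=8: 8 × 0.82 = 6.560
  c=9: 9 × 0.76 = 6.840
  c=10: 10 × 0.69 = 6.900
  c=11: 11 × 0.61 = 6.710
  c=12: 12 × 0.57 = 6.840
  c=13: 13 × 0.52 = 6.760
Maximum at c = 10 (6.900 emerging adult offspring).

10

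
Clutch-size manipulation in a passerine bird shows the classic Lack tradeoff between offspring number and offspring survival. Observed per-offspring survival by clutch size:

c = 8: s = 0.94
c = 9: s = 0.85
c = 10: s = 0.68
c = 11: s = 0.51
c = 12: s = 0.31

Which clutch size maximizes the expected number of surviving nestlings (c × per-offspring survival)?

9

Expected surviving nestlings = c × s(c):
  c=8: 8 × 0.94 = 7.520
  c=9: 9 × 0.85 = 7.650
  c=10: 10 × 0.68 = 6.800
  c=11: 11 × 0.51 = 5.610
  c=12: 12 × 0.31 = 3.720
Maximum at c = 9 (7.650 surviving nestlings).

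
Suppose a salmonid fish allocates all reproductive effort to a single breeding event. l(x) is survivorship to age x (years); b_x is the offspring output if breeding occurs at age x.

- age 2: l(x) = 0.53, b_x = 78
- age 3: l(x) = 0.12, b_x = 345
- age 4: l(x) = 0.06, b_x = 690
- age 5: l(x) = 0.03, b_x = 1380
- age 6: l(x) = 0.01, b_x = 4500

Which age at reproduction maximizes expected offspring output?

6

Expected offspring if breeding at age x = l(x) × b_x:
  age 2: 0.53 × 78 = 41.340
  age 3: 0.12 × 345 = 41.400
  age 4: 0.06 × 690 = 41.400
  age 5: 0.03 × 1380 = 41.400
  age 6: 0.01 × 4500 = 45.000
Maximum at age 6 (45.000).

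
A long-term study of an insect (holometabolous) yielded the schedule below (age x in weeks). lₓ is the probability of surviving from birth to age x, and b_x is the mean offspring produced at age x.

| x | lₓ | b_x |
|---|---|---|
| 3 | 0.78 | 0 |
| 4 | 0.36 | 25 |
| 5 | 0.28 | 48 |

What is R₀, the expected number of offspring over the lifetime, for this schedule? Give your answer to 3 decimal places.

22.440

R₀ = Σ lₓ b_x:
  age 3: 0.78 × 0 = 0.0000
  age 4: 0.36 × 25 = 9.0000
  age 5: 0.28 × 48 = 13.4400
R₀ = 0.0000 + 9.0000 + 13.4400 = 22.4400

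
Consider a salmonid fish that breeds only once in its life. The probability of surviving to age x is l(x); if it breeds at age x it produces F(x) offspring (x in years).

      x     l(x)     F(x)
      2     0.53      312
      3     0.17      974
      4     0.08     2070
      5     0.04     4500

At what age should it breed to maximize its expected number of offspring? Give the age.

5

Expected offspring if breeding at age x = l(x) × F(x):
  age 2: 0.53 × 312 = 165.360
  age 3: 0.17 × 974 = 165.580
  age 4: 0.08 × 2070 = 165.600
  age 5: 0.04 × 4500 = 180.000
Maximum at age 5 (180.000).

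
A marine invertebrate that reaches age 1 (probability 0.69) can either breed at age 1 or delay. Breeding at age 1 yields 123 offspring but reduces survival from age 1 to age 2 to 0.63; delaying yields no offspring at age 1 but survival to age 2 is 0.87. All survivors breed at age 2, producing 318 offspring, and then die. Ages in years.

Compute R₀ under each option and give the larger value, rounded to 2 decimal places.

breed at age 1: R₀ = 0.69 × (123 + 0.63 × 318) = 0.69 × 323.3400 = 223.1046
delay to age 2: R₀ = 0.69 × (0.87 × 318) = 0.69 × 276.6600 = 190.8954
Higher: breed at age 1 (223.1046).

223.10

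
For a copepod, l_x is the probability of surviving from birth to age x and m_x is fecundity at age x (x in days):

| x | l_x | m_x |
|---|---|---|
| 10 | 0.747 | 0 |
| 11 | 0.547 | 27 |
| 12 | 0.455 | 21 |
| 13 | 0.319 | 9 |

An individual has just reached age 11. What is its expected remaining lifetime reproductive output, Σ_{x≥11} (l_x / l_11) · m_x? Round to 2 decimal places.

l_11 = 0.547. Conditional survival from age 11 to x is l_x / l_11.
  x=11: (0.547/0.547) × 27 = 27.0000
  x=12: (0.455/0.547) × 21 = 17.4680
  x=13: (0.319/0.547) × 9 = 5.2486
Sum = 27.0000 + 17.4680 + 5.2486 = 49.7166

49.72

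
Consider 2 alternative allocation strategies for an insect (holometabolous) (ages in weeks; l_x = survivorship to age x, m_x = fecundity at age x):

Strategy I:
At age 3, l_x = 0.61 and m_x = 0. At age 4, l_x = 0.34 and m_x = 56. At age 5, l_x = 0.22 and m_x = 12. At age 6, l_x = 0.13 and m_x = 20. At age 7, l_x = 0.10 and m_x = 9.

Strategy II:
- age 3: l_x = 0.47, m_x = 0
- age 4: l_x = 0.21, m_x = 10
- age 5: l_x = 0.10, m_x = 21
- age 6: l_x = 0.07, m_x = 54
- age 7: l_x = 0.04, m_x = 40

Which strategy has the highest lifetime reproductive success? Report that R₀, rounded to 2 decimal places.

Strategy I: R₀ = 0.61×0 + 0.34×56 + 0.22×12 + 0.13×20 + 0.10×9 = 25.1800
Strategy II: R₀ = 0.47×0 + 0.21×10 + 0.10×21 + 0.07×54 + 0.04×40 = 9.5800
Highest R₀: strategy I with 25.1800.

25.18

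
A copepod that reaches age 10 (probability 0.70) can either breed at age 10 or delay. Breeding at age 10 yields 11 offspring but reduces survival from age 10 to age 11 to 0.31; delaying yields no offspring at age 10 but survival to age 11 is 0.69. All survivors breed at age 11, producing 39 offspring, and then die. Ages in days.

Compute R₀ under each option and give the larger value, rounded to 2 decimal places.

breed at age 10: R₀ = 0.70 × (11 + 0.31 × 39) = 0.70 × 23.0900 = 16.1630
delay to age 11: R₀ = 0.70 × (0.69 × 39) = 0.70 × 26.9100 = 18.8370
Higher: delay to age 11 (18.8370).

18.84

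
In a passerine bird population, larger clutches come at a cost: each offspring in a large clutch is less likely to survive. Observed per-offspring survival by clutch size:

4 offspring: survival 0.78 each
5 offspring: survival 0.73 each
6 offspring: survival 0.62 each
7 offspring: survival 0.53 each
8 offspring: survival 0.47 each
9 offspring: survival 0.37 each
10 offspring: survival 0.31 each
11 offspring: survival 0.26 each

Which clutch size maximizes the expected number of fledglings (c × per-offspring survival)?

8

Expected fledglings = c × s(c):
  c=4: 4 × 0.78 = 3.120
  c=5: 5 × 0.73 = 3.650
  c=6: 6 × 0.62 = 3.720
  c=7: 7 × 0.53 = 3.710
  c=8: 8 × 0.47 = 3.760
  c=9: 9 × 0.37 = 3.330
  c=10: 10 × 0.31 = 3.100
  c=11: 11 × 0.26 = 2.860
Maximum at c = 8 (3.760 fledglings).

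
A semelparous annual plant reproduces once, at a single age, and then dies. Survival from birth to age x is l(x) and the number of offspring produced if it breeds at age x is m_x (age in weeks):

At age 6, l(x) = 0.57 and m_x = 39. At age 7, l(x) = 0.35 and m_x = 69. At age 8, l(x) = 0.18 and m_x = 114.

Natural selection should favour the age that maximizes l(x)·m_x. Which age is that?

Expected offspring if breeding at age x = l(x) × m_x:
  age 6: 0.57 × 39 = 22.230
  age 7: 0.35 × 69 = 24.150
  age 8: 0.18 × 114 = 20.520
Maximum at age 7 (24.150).

7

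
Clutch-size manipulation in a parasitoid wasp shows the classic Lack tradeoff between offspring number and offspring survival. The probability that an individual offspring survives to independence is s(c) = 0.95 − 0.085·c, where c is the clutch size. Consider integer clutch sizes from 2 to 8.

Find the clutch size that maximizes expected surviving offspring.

6

Expected surviving offspring = c × s(c):
  c=2: 2 × 0.780 = 1.560
  c=3: 3 × 0.695 = 2.085
  c=4: 4 × 0.610 = 2.440
  c=5: 5 × 0.525 = 2.625
  c=6: 6 × 0.440 = 2.640
  c=7: 7 × 0.355 = 2.485
  c=8: 8 × 0.270 = 2.160
Maximum at c = 6 (2.640 surviving offspring).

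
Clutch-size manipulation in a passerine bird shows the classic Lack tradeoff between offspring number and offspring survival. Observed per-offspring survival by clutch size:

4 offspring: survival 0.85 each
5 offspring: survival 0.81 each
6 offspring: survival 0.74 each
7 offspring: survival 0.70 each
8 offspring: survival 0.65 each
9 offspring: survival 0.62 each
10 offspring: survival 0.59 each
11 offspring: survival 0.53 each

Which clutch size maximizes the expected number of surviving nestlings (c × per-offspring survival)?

Expected surviving nestlings = c × s(c):
  c=4: 4 × 0.85 = 3.400
  c=5: 5 × 0.81 = 4.050
  c=6: 6 × 0.74 = 4.440
  c=7: 7 × 0.70 = 4.900
  c=8: 8 × 0.65 = 5.200
  c=9: 9 × 0.62 = 5.580
  c=10: 10 × 0.59 = 5.900
  c=11: 11 × 0.53 = 5.830
Maximum at c = 10 (5.900 surviving nestlings).

10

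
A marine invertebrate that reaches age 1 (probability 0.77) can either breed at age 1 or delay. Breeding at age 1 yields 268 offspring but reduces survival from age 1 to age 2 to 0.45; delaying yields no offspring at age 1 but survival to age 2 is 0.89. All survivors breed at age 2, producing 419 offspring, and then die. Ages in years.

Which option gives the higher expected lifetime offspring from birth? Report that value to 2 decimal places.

breed at age 1: R₀ = 0.77 × (268 + 0.45 × 419) = 0.77 × 456.5500 = 351.5435
delay to age 2: R₀ = 0.77 × (0.89 × 419) = 0.77 × 372.9100 = 287.1407
Higher: breed at age 1 (351.5435).

351.54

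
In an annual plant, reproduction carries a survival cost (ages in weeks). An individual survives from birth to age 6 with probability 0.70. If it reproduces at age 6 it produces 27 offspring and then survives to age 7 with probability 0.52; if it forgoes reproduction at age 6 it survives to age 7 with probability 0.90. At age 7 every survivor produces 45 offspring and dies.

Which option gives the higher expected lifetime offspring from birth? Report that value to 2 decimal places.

35.28

breed at age 6: R₀ = 0.70 × (27 + 0.52 × 45) = 0.70 × 50.4000 = 35.2800
delay to age 7: R₀ = 0.70 × (0.90 × 45) = 0.70 × 40.5000 = 28.3500
Higher: breed at age 6 (35.2800).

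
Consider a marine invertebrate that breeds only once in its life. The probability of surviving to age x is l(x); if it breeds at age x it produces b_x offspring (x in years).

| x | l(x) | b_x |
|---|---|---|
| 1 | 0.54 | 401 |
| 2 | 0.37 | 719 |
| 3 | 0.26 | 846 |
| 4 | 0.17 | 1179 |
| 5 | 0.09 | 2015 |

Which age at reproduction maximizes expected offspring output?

Expected offspring if breeding at age x = l(x) × b_x:
  age 1: 0.54 × 401 = 216.540
  age 2: 0.37 × 719 = 266.030
  age 3: 0.26 × 846 = 219.960
  age 4: 0.17 × 1179 = 200.430
  age 5: 0.09 × 2015 = 181.350
Maximum at age 2 (266.030).

2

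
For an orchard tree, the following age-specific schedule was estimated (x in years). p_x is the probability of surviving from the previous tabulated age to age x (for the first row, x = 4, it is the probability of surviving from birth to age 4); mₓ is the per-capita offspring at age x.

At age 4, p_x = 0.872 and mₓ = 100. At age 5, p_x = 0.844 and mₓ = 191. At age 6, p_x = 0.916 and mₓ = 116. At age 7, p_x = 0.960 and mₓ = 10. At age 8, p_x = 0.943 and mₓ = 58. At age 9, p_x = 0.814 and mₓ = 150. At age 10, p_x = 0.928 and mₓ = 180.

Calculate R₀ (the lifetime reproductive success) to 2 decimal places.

505.34

Survivorship from birth: l_x = p_4·p_5·…·p_x.
  l_4 = 0.87200
  l_5 = 0.73597
  l_6 = 0.67415
  l_7 = 0.64718
  l_8 = 0.61029
  l_9 = 0.49678
  l_10 = 0.46101
R₀ = Σ l_x mₓ:
  age 4: 0.87200 × 100 = 87.2000
  age 5: 0.73597 × 191 = 140.5703
  age 6: 0.67415 × 116 = 78.2014
  age 7: 0.64718 × 10 = 6.4718
  age 8: 0.61029 × 58 = 35.3968
  age 9: 0.49678 × 150 = 74.5170
  age 10: 0.46101 × 180 = 82.9818
R₀ = 87.2000 + 140.5703 + 78.2014 + 6.4718 + 35.3968 + 74.5170 + 82.9818 = 505.3391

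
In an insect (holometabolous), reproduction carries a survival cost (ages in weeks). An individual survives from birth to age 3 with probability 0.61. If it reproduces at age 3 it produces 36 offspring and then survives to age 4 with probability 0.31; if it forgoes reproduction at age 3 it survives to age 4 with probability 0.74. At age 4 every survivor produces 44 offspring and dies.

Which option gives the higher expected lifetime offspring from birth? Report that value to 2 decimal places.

30.28

breed at age 3: R₀ = 0.61 × (36 + 0.31 × 44) = 0.61 × 49.6400 = 30.2804
delay to age 4: R₀ = 0.61 × (0.74 × 44) = 0.61 × 32.5600 = 19.8616
Higher: breed at age 3 (30.2804).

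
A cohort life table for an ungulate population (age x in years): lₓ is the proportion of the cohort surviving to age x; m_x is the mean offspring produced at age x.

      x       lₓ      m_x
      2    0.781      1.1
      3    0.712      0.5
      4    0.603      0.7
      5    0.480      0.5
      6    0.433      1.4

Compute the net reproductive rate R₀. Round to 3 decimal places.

R₀ = Σ lₓ m_x:
  age 2: 0.781 × 1.1 = 0.8591
  age 3: 0.712 × 0.5 = 0.3560
  age 4: 0.603 × 0.7 = 0.4221
  age 5: 0.480 × 0.5 = 0.2400
  age 6: 0.433 × 1.4 = 0.6062
R₀ = 0.8591 + 0.3560 + 0.4221 + 0.2400 + 0.6062 = 2.4834

2.483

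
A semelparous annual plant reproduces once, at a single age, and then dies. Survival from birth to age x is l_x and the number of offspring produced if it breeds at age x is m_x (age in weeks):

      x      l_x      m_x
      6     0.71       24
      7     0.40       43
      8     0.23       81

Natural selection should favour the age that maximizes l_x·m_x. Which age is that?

8

Expected offspring if breeding at age x = l_x × m_x:
  age 6: 0.71 × 24 = 17.040
  age 7: 0.40 × 43 = 17.200
  age 8: 0.23 × 81 = 18.630
Maximum at age 8 (18.630).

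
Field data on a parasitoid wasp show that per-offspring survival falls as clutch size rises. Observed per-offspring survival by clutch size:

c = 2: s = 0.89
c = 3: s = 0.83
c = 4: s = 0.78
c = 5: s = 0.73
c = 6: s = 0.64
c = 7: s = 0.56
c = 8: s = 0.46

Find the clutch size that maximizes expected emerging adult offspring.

Expected emerging adult offspring = c × s(c):
  c=2: 2 × 0.89 = 1.780
  c=3: 3 × 0.83 = 2.490
  c=4: 4 × 0.78 = 3.120
  c=5: 5 × 0.73 = 3.650
  c=6: 6 × 0.64 = 3.840
  c=7: 7 × 0.56 = 3.920
  c=8: 8 × 0.46 = 3.680
Maximum at c = 7 (3.920 emerging adult offspring).

7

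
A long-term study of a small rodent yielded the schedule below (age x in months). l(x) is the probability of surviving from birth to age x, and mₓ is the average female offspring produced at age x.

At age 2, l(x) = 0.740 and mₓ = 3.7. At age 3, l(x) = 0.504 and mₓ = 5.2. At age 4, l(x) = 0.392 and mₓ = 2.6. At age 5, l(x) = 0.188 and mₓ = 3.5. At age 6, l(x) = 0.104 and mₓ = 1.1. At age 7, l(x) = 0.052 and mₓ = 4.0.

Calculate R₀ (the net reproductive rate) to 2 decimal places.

R₀ = Σ l(x) mₓ:
  age 2: 0.740 × 3.7 = 2.7380
  age 3: 0.504 × 5.2 = 2.6208
  age 4: 0.392 × 2.6 = 1.0192
  age 5: 0.188 × 3.5 = 0.6580
  age 6: 0.104 × 1.1 = 0.1144
  age 7: 0.052 × 4.0 = 0.2080
R₀ = 2.7380 + 2.6208 + 1.0192 + 0.6580 + 0.1144 + 0.2080 = 7.3584

7.36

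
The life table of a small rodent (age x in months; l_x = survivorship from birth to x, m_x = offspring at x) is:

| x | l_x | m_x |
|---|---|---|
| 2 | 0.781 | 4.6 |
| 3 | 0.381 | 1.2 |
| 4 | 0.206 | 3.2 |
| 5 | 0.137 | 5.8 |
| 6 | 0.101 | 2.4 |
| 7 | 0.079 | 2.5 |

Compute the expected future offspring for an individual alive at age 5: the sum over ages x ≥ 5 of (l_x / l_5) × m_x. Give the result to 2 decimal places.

l_5 = 0.137. Conditional survival from age 5 to x is l_x / l_5.
  x=5: (0.137/0.137) × 5.8 = 5.8000
  x=6: (0.101/0.137) × 2.4 = 1.7693
  x=7: (0.079/0.137) × 2.5 = 1.4416
Sum = 5.8000 + 1.7693 + 1.4416 = 9.0109

9.01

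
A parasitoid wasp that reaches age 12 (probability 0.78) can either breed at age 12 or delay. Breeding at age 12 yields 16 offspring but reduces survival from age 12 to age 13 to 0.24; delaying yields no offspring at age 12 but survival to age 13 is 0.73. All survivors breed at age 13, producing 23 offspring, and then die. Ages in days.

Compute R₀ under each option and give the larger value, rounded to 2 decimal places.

16.79

breed at age 12: R₀ = 0.78 × (16 + 0.24 × 23) = 0.78 × 21.5200 = 16.7856
delay to age 13: R₀ = 0.78 × (0.73 × 23) = 0.78 × 16.7900 = 13.0962
Higher: breed at age 12 (16.7856).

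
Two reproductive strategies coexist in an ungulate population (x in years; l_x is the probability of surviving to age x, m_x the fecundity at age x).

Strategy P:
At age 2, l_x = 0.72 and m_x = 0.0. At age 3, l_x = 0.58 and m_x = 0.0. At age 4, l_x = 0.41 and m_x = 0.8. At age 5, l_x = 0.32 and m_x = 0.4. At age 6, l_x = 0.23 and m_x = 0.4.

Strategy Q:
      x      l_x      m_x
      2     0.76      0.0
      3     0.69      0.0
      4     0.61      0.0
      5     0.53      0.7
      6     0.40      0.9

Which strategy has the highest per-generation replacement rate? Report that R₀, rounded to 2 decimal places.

0.73

Strategy P: R₀ = 0.72×0.0 + 0.58×0.0 + 0.41×0.8 + 0.32×0.4 + 0.23×0.4 = 0.5480
Strategy Q: R₀ = 0.76×0.0 + 0.69×0.0 + 0.61×0.0 + 0.53×0.7 + 0.40×0.9 = 0.7310
Highest R₀: strategy Q with 0.7310.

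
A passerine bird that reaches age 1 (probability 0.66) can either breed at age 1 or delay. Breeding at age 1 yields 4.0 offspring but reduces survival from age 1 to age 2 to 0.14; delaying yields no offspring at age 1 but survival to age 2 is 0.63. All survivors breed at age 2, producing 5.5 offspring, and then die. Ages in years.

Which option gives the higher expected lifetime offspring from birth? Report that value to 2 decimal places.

3.15

breed at age 1: R₀ = 0.66 × (4.0 + 0.14 × 5.5) = 0.66 × 4.7700 = 3.1482
delay to age 2: R₀ = 0.66 × (0.63 × 5.5) = 0.66 × 3.4650 = 2.2869
Higher: breed at age 1 (3.1482).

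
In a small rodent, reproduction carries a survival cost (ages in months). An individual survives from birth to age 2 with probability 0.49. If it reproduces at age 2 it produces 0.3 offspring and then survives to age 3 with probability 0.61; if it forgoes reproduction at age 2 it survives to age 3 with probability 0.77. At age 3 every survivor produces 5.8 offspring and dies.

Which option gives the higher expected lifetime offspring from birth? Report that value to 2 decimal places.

2.19

breed at age 2: R₀ = 0.49 × (0.3 + 0.61 × 5.8) = 0.49 × 3.8380 = 1.8806
delay to age 3: R₀ = 0.49 × (0.77 × 5.8) = 0.49 × 4.4660 = 2.1883
Higher: delay to age 3 (2.1883).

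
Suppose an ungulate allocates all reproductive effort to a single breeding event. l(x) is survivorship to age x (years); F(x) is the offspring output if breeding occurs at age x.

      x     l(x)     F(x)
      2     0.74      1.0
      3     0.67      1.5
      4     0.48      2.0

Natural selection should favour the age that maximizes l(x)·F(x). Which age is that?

Expected offspring if breeding at age x = l(x) × F(x):
  age 2: 0.74 × 1.0 = 0.740
  age 3: 0.67 × 1.5 = 1.005
  age 4: 0.48 × 2.0 = 0.960
Maximum at age 3 (1.005).

3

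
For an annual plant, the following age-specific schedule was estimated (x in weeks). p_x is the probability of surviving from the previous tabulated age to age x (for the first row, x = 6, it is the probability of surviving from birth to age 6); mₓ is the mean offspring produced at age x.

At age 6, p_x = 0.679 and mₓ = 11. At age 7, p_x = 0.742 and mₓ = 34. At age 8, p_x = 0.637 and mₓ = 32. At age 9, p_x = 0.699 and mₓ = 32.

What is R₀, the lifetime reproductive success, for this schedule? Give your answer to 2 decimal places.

Survivorship from birth: l_x = p_6·p_7·…·p_x.
  l_6 = 0.67900
  l_7 = 0.50382
  l_8 = 0.32093
  l_9 = 0.22433
R₀ = Σ l_x mₓ:
  age 6: 0.67900 × 11 = 7.4690
  age 7: 0.50382 × 34 = 17.1299
  age 8: 0.32093 × 32 = 10.2698
  age 9: 0.22433 × 32 = 7.1786
R₀ = 7.4690 + 17.1299 + 10.2698 + 7.1786 = 42.0472

42.05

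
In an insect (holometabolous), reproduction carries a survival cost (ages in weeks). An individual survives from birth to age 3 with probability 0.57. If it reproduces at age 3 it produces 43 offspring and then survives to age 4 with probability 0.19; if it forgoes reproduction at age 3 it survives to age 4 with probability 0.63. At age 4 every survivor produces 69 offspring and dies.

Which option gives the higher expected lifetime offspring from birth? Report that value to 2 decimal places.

breed at age 3: R₀ = 0.57 × (43 + 0.19 × 69) = 0.57 × 56.1100 = 31.9827
delay to age 4: R₀ = 0.57 × (0.63 × 69) = 0.57 × 43.4700 = 24.7779
Higher: breed at age 3 (31.9827).

31.98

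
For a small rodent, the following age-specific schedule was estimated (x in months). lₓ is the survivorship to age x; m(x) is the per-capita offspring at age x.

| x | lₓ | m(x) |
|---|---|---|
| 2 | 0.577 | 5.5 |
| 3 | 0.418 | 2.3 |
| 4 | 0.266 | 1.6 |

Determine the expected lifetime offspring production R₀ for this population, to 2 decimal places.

R₀ = Σ lₓ m(x):
  age 2: 0.577 × 5.5 = 3.1735
  age 3: 0.418 × 2.3 = 0.9614
  age 4: 0.266 × 1.6 = 0.4256
R₀ = 3.1735 + 0.9614 + 0.4256 = 4.5605

4.56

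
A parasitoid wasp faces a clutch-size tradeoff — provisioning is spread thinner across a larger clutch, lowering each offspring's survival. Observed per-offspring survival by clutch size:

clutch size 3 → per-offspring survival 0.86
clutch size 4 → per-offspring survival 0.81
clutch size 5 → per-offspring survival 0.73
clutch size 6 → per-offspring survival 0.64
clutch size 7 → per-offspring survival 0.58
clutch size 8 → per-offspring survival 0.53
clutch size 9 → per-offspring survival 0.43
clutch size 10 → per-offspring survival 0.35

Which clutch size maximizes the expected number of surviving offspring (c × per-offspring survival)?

8

Expected surviving offspring = c × s(c):
  c=3: 3 × 0.86 = 2.580
  c=4: 4 × 0.81 = 3.240
  c=5: 5 × 0.73 = 3.650
  c=6: 6 × 0.64 = 3.840
  c=7: 7 × 0.58 = 4.060
  c=8: 8 × 0.53 = 4.240
  c=9: 9 × 0.43 = 3.870
  c=10: 10 × 0.35 = 3.500
Maximum at c = 8 (4.240 surviving offspring).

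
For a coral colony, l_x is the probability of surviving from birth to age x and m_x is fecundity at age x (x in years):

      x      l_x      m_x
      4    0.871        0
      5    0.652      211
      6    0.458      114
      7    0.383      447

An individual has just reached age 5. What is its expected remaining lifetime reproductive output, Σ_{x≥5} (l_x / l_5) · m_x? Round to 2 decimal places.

553.66

l_5 = 0.652. Conditional survival from age 5 to x is l_x / l_5.
  x=5: (0.652/0.652) × 211 = 211.0000
  x=6: (0.458/0.652) × 114 = 80.0798
  x=7: (0.383/0.652) × 447 = 262.5782
Sum = 211.0000 + 80.0798 + 262.5782 = 553.6580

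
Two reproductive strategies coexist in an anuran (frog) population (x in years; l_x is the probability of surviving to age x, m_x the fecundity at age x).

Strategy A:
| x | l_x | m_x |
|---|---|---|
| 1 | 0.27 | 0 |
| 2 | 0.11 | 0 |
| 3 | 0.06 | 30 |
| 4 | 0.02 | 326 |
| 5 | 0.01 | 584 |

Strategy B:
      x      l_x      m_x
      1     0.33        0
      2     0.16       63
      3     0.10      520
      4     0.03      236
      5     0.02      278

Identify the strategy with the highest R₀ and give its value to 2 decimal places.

74.72

Strategy A: R₀ = 0.27×0 + 0.11×0 + 0.06×30 + 0.02×326 + 0.01×584 = 14.1600
Strategy B: R₀ = 0.33×0 + 0.16×63 + 0.10×520 + 0.03×236 + 0.02×278 = 74.7200
Highest R₀: strategy B with 74.7200.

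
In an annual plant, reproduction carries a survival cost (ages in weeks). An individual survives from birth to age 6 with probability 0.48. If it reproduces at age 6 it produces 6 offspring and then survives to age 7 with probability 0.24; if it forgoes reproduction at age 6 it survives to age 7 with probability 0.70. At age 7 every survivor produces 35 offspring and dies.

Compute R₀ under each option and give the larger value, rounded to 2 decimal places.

breed at age 6: R₀ = 0.48 × (6 + 0.24 × 35) = 0.48 × 14.4000 = 6.9120
delay to age 7: R₀ = 0.48 × (0.70 × 35) = 0.48 × 24.5000 = 11.7600
Higher: delay to age 7 (11.7600).

11.76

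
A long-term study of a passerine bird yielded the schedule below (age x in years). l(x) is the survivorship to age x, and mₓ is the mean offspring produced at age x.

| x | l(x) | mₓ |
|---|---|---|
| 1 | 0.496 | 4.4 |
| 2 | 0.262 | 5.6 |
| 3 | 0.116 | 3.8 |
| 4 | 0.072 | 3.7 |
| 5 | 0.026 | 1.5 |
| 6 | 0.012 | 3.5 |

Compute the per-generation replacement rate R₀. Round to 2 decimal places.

R₀ = Σ l(x) mₓ:
  age 1: 0.496 × 4.4 = 2.1824
  age 2: 0.262 × 5.6 = 1.4672
  age 3: 0.116 × 3.8 = 0.4408
  age 4: 0.072 × 3.7 = 0.2664
  age 5: 0.026 × 1.5 = 0.0390
  age 6: 0.012 × 3.5 = 0.0420
R₀ = 2.1824 + 1.4672 + 0.4408 + 0.2664 + 0.0390 + 0.0420 = 4.4378

4.44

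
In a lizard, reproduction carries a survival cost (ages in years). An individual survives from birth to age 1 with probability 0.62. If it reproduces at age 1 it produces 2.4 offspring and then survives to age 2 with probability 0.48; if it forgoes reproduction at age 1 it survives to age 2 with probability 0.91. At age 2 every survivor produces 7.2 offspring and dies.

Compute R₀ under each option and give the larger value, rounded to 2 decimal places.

4.06

breed at age 1: R₀ = 0.62 × (2.4 + 0.48 × 7.2) = 0.62 × 5.8560 = 3.6307
delay to age 2: R₀ = 0.62 × (0.91 × 7.2) = 0.62 × 6.5520 = 4.0622
Higher: delay to age 2 (4.0622).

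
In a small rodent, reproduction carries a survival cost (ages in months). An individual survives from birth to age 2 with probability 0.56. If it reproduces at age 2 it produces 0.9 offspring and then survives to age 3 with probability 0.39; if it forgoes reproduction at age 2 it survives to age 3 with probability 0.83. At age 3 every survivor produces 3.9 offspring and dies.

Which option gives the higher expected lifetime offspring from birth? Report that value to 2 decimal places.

breed at age 2: R₀ = 0.56 × (0.9 + 0.39 × 3.9) = 0.56 × 2.4210 = 1.3558
delay to age 3: R₀ = 0.56 × (0.83 × 3.9) = 0.56 × 3.2370 = 1.8127
Higher: delay to age 3 (1.8127).

1.81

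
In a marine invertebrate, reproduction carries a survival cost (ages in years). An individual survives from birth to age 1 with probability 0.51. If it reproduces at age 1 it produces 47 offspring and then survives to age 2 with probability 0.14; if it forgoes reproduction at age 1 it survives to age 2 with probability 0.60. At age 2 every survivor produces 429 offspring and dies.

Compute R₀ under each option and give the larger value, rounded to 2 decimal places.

breed at age 1: R₀ = 0.51 × (47 + 0.14 × 429) = 0.51 × 107.0600 = 54.6006
delay to age 2: R₀ = 0.51 × (0.60 × 429) = 0.51 × 257.4000 = 131.2740
Higher: delay to age 2 (131.2740).

131.27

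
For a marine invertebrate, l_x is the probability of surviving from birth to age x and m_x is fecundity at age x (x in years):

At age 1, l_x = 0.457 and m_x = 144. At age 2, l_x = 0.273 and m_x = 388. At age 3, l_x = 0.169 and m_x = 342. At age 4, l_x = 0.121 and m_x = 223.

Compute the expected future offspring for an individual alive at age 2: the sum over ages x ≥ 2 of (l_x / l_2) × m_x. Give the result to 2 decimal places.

698.55

l_2 = 0.273. Conditional survival from age 2 to x is l_x / l_2.
  x=2: (0.273/0.273) × 388 = 388.0000
  x=3: (0.169/0.273) × 342 = 211.7143
  x=4: (0.121/0.273) × 223 = 98.8388
Sum = 388.0000 + 211.7143 + 98.8388 = 698.5531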